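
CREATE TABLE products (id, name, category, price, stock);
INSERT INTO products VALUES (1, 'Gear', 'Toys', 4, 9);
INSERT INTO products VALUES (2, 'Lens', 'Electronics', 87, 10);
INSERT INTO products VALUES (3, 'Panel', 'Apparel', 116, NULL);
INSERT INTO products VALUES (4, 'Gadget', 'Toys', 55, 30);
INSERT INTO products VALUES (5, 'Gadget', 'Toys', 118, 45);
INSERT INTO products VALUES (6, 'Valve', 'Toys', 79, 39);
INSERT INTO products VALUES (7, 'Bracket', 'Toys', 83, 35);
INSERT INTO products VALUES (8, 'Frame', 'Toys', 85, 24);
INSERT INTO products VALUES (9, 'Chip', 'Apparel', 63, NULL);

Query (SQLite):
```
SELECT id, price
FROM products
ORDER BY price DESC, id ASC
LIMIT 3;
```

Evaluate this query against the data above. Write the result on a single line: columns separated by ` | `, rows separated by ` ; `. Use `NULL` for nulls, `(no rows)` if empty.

5 | 118 ; 3 | 116 ; 2 | 87

Sort by price desc, tiebreak id asc: (118, id=5), (116, id=3), (87, id=2), (85, id=8), (83, id=7), (79, id=6) …. Take first 3.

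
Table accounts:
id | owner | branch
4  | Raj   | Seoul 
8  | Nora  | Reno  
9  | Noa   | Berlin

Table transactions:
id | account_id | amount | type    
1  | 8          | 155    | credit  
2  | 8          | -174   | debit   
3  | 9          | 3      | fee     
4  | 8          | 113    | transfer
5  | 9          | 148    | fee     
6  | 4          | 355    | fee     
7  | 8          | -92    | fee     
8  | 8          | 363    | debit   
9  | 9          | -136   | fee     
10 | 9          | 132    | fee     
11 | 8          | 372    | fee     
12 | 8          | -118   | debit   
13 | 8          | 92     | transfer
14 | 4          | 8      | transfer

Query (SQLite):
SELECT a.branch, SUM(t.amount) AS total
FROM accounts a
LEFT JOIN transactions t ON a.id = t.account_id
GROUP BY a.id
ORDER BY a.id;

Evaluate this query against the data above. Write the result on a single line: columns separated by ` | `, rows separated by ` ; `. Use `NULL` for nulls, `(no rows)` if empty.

Seoul | 363 ; Reno | 711 ; Berlin | 147

LEFT JOIN keeps every accounts row; unmatched ones get NULL for transactions columns.
Group by accounts.id and compute SUM(t.amount). SUM over an all-NULL group is NULL.
  4: ids {6, 14} → SUM(t.amount)=363
  8: ids {1, 2, 4, 7, 8, 11, 12, 13} → SUM(t.amount)=711
  9: ids {3, 5, 9, 10} → SUM(t.amount)=147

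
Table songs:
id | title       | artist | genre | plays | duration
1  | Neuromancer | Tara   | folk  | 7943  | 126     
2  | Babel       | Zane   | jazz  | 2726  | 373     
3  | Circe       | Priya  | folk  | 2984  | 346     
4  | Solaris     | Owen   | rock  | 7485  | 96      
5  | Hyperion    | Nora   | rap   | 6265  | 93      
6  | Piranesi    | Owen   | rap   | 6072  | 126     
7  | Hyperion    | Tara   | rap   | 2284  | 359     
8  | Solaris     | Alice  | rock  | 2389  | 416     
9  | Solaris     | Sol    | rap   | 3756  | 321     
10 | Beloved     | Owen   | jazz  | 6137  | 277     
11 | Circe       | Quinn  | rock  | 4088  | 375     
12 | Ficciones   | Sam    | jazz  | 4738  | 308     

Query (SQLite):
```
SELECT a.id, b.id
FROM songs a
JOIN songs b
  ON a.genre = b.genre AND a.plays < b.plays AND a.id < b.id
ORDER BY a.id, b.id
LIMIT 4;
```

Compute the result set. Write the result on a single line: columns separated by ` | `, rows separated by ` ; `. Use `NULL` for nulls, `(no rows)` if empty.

2 | 10 ; 2 | 12 ; 7 | 9 ; 8 | 11

Pairs (a,b) with same genre, a.plays < b.plays, a.id < b.id.
genre groups: folk:{1,3} jazz:{2,10,12} rap:{5,6,7,9} rock:{4,8,11}
Ordered by (a.id, b.id); first 4.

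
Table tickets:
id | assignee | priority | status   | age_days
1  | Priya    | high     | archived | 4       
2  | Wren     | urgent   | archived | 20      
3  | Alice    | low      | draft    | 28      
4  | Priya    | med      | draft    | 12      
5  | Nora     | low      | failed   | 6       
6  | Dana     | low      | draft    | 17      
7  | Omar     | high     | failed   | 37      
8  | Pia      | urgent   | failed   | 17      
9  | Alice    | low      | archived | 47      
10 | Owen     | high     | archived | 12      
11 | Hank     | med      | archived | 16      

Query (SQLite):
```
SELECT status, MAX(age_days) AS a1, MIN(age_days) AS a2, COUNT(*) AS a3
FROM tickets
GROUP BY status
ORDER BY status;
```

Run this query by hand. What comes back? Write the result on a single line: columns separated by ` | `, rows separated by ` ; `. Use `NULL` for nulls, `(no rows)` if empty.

Group tickets by status.
Per group compute: MAX(age_days), MIN(age_days), COUNT(*).
  archived: ids {1, 2, 9, 10, 11} → MAX(age_days)=47, MIN(age_days)=4, COUNT(*)=5
  draft: ids {3, 4, 6} → MAX(age_days)=28, MIN(age_days)=12, COUNT(*)=3
  failed: ids {5, 7, 8} → MAX(age_days)=37, MIN(age_days)=6, COUNT(*)=3

archived | 47 | 4 | 5 ; draft | 28 | 12 | 3 ; failed | 37 | 6 | 3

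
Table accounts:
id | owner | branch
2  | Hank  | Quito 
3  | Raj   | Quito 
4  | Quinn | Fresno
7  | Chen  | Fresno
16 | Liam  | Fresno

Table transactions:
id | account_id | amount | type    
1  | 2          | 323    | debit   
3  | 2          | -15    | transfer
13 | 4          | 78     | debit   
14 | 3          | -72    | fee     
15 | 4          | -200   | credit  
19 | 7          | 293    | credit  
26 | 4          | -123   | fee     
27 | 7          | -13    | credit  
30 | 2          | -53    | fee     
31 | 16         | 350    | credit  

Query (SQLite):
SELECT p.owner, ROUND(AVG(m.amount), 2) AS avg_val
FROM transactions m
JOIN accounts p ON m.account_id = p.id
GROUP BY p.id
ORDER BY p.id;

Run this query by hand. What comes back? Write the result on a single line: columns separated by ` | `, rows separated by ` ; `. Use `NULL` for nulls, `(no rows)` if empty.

Join each transactions row to its accounts via account_id.
Group joined rows by accounts.id; compute ROUND(AVG(m.amount), 2) per group.
  2: ids {1, 3, 30} → ROUND(AVG(m.amount), 2)=85
  3: ids {14} → ROUND(AVG(m.amount), 2)=-72
  4: ids {13, 15, 26} → ROUND(AVG(m.amount), 2)=-81.67
  7: ids {19, 27} → ROUND(AVG(m.amount), 2)=140
  16: ids {31} → ROUND(AVG(m.amount), 2)=350

Hank | 85 ; Raj | -72 ; Quinn | -81.67 ; Chen | 140 ; Liam | 350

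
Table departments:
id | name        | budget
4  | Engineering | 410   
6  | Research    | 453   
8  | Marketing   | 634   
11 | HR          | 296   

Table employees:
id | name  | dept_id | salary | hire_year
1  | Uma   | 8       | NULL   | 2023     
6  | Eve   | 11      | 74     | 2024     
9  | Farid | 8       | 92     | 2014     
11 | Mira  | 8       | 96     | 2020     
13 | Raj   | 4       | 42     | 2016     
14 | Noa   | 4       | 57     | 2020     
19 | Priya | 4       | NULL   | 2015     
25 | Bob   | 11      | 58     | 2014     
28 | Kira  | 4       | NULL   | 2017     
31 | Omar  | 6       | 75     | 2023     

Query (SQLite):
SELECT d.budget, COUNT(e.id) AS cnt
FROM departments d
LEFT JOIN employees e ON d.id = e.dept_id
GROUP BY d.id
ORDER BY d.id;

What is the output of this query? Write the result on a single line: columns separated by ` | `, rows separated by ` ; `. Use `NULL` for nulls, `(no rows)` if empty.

LEFT JOIN keeps every departments row; unmatched ones get NULL for employees columns.
Group by departments.id and compute COUNT(e.id). COUNT(col) of an all-NULL group is 0.
  4: ids {13, 14, 19, 28} → COUNT(e.id)=4
  6: ids {31} → COUNT(e.id)=1
  8: ids {1, 9, 11} → COUNT(e.id)=3
  11: ids {6, 25} → COUNT(e.id)=2

410 | 4 ; 453 | 1 ; 634 | 3 ; 296 | 2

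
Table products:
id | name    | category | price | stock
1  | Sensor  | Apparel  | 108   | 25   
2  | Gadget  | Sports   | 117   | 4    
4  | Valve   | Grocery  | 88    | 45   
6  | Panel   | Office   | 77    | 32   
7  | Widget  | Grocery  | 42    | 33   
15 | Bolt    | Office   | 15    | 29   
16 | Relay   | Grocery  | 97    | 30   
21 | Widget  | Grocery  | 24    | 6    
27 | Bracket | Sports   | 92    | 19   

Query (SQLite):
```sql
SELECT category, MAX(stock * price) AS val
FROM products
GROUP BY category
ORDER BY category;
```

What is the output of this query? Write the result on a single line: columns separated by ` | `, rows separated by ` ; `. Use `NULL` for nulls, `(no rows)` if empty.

Apparel | 2700 ; Grocery | 3960 ; Office | 2464 ; Sports | 1748

For each row compute stock * price.
Group by category; take MAX of the expression per group.
  Apparel: ids {1} → MAX(stock * price)=2700
  Grocery: ids {4, 7, 16, 21} → MAX(stock * price)=3960
  Office: ids {6, 15} → MAX(stock * price)=2464
  Sports: ids {2, 27} → MAX(stock * price)=1748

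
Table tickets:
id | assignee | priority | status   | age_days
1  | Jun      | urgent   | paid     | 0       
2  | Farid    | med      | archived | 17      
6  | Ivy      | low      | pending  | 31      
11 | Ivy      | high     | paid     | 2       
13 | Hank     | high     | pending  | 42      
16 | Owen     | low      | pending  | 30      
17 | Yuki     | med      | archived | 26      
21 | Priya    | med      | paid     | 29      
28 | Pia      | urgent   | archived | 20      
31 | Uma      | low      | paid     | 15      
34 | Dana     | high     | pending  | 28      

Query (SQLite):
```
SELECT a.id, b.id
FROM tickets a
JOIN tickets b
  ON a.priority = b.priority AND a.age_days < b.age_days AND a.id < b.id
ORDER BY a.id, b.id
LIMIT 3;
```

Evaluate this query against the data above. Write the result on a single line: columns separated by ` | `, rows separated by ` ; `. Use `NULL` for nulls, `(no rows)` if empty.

Pairs (a,b) with same priority, a.age_days < b.age_days, a.id < b.id.
priority groups: high:{11,13,34} low:{6,16,31} med:{2,17,21} urgent:{1,28}
Ordered by (a.id, b.id); first 3.

1 | 28 ; 2 | 17 ; 2 | 21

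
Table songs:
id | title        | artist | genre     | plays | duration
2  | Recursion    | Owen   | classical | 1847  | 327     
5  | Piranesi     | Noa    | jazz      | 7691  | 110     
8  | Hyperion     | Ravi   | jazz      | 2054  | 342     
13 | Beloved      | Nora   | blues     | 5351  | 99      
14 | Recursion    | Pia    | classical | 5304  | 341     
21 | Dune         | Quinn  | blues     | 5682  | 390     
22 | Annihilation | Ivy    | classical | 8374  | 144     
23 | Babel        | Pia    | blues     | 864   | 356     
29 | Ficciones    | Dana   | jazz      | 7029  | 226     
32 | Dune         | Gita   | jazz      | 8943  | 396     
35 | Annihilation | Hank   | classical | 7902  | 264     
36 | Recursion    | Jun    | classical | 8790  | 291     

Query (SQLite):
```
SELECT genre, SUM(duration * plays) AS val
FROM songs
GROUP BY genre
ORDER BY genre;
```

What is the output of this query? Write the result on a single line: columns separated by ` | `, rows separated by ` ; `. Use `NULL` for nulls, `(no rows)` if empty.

blues | 3053313 ; classical | 8262507 ; jazz | 6678460

For each row compute duration * plays.
Group by genre; take SUM of the expression per group.
  blues: ids {13, 21, 23} → SUM(duration * plays)=3053313
  classical: ids {2, 14, 22, 35, 36} → SUM(duration * plays)=8262507
  jazz: ids {5, 8, 29, 32} → SUM(duration * plays)=6678460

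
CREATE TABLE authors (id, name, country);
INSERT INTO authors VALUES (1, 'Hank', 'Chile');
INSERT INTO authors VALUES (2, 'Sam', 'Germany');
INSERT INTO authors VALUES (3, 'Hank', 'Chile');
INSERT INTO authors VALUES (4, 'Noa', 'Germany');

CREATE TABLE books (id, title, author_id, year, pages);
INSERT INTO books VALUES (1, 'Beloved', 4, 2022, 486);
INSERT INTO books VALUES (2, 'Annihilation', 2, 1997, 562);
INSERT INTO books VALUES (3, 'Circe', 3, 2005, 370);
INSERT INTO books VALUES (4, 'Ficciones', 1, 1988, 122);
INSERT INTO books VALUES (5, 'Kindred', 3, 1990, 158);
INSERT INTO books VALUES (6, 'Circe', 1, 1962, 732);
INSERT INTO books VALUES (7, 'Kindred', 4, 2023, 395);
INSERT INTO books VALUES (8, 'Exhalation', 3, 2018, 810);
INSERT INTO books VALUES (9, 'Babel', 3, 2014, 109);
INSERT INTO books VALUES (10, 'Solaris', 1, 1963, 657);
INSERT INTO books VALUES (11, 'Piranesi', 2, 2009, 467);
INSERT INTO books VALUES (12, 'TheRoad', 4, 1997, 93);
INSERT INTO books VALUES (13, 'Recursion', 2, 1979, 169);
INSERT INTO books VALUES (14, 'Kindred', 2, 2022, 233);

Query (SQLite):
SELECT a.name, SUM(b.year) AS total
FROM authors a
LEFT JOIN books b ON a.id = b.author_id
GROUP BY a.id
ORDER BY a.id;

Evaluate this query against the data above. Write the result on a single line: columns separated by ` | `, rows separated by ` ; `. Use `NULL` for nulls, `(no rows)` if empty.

Hank | 5913 ; Sam | 8007 ; Hank | 8027 ; Noa | 6042

LEFT JOIN keeps every authors row; unmatched ones get NULL for books columns.
Group by authors.id and compute SUM(b.year). SUM over an all-NULL group is NULL.
  1: ids {4, 6, 10} → SUM(b.year)=5913
  2: ids {2, 11, 13, 14} → SUM(b.year)=8007
  3: ids {3, 5, 8, 9} → SUM(b.year)=8027
  4: ids {1, 7, 12} → SUM(b.year)=6042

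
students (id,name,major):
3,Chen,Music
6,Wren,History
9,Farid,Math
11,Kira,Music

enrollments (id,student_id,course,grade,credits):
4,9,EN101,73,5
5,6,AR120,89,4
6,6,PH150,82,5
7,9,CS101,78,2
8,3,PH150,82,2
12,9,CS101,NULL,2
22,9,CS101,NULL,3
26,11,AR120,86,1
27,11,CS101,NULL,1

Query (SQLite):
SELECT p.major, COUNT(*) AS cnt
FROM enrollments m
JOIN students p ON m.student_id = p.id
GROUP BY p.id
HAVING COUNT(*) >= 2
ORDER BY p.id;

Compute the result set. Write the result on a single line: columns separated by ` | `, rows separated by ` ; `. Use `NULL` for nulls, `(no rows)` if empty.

Join each enrollments row to its students via student_id.
Group joined rows by students.id; compute COUNT(*) per group.
HAVING: keep groups with count ≥ 2.
  3: ids {8} → COUNT(*)=1
  6: ids {5, 6} → COUNT(*)=2
  9: ids {4, 7, 12, 22} → COUNT(*)=4
  11: ids {26, 27} → COUNT(*)=2

History | 2 ; Math | 4 ; Music | 2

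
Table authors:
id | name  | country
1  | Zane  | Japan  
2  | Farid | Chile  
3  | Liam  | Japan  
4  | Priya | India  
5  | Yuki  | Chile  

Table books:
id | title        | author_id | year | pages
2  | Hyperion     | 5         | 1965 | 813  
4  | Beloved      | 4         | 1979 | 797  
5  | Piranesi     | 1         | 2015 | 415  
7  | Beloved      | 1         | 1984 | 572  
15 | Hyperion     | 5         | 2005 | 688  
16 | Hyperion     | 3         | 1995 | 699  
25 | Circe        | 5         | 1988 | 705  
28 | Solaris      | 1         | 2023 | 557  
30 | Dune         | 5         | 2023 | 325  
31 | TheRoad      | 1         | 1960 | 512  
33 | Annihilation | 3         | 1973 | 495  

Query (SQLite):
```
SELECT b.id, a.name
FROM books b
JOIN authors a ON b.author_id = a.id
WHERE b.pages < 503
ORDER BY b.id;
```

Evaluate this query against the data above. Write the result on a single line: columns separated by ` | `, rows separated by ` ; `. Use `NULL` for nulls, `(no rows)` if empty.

5 | Zane ; 30 | Yuki ; 33 | Liam

Each books row matches the authors row where author_id = authors.id.
Then keep rows with b.pages < 503.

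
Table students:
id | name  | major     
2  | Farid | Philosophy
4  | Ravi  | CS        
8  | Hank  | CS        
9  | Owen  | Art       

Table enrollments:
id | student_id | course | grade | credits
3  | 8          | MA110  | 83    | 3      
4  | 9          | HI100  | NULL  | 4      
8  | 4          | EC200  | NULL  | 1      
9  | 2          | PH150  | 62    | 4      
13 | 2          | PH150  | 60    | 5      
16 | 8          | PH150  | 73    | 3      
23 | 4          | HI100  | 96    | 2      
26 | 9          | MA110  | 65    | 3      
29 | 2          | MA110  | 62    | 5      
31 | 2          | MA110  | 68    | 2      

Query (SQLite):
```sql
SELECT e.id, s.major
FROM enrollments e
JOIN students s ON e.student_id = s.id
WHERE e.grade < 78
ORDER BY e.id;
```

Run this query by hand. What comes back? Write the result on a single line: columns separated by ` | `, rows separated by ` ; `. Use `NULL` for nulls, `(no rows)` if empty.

Each enrollments row matches the students row where student_id = students.id.
Then keep rows with e.grade < 78.

9 | Philosophy ; 13 | Philosophy ; 16 | CS ; 26 | Art ; 29 | Philosophy ; 31 | Philosophy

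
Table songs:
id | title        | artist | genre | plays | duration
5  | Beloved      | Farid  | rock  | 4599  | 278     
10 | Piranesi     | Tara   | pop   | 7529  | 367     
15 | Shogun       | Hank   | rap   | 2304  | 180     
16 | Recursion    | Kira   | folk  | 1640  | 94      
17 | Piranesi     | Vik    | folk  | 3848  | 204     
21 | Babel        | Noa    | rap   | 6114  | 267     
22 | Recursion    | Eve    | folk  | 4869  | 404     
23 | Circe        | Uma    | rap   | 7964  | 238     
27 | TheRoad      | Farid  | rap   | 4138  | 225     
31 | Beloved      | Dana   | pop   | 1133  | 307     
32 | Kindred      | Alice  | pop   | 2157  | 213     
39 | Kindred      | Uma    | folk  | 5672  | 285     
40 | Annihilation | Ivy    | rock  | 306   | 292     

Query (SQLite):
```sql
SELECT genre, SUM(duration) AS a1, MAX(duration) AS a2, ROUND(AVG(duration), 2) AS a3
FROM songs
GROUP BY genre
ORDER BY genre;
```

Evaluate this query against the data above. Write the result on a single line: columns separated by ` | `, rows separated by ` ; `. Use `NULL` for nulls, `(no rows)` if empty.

folk | 987 | 404 | 246.75 ; pop | 887 | 367 | 295.67 ; rap | 910 | 267 | 227.5 ; rock | 570 | 292 | 285

Group songs by genre.
Per group compute: SUM(duration), MAX(duration), ROUND(AVG(duration), 2).
  folk: ids {16, 17, 22, 39} → SUM(duration)=987, MAX(duration)=404, ROUND(AVG(duration), 2)=246.75
  pop: ids {10, 31, 32} → SUM(duration)=887, MAX(duration)=367, ROUND(AVG(duration), 2)=295.67
  rap: ids {15, 21, 23, 27} → SUM(duration)=910, MAX(duration)=267, ROUND(AVG(duration), 2)=227.5
  rock: ids {5, 40} → SUM(duration)=570, MAX(duration)=292, ROUND(AVG(duration), 2)=285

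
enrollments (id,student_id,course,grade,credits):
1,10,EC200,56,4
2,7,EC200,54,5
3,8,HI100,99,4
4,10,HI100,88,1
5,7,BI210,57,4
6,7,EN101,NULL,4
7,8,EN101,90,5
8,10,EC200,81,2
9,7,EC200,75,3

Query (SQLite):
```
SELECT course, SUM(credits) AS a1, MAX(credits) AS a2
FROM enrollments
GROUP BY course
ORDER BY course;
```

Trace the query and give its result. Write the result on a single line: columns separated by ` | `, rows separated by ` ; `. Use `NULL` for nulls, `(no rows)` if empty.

BI210 | 4 | 4 ; EC200 | 14 | 5 ; EN101 | 9 | 5 ; HI100 | 5 | 4

Group enrollments by course.
Per group compute: SUM(credits), MAX(credits).
  BI210: ids {5} → SUM(credits)=4, MAX(credits)=4
  EC200: ids {1, 2, 8, 9} → SUM(credits)=14, MAX(credits)=5
  EN101: ids {6, 7} → SUM(credits)=9, MAX(credits)=5
  HI100: ids {3, 4} → SUM(credits)=5, MAX(credits)=4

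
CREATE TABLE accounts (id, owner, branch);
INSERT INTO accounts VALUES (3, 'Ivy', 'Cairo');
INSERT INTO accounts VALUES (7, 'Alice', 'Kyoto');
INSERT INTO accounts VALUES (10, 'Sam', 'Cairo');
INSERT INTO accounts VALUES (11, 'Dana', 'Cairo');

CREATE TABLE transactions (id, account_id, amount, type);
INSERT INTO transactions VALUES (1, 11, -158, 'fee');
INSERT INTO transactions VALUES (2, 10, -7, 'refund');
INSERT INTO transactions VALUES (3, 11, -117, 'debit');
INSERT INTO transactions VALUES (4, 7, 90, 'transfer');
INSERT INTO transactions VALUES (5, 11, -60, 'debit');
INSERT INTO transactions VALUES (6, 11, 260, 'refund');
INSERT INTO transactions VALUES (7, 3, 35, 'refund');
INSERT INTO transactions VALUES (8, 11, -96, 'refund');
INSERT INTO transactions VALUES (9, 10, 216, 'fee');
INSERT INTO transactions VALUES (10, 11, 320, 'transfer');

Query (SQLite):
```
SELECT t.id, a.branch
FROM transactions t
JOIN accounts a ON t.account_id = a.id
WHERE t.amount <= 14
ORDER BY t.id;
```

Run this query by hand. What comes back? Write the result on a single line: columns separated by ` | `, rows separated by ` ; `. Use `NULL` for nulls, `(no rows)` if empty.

Each transactions row matches the accounts row where account_id = accounts.id.
Then keep rows with t.amount <= 14.

1 | Cairo ; 2 | Cairo ; 3 | Cairo ; 5 | Cairo ; 8 | Cairo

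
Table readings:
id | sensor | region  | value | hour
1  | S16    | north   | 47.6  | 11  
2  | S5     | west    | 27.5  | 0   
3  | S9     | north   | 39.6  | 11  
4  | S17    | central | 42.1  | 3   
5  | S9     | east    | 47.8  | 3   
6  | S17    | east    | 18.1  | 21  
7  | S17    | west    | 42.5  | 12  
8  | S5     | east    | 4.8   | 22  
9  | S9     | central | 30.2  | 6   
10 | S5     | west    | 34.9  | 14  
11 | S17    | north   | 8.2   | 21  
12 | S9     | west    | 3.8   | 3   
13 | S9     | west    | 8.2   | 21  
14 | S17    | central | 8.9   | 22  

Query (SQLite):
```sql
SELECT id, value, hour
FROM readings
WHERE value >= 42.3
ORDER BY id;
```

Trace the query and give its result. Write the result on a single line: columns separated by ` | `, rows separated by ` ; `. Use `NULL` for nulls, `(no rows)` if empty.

value >= 42.3: ids {1, 5, 7}

1 | 47.6 | 11 ; 5 | 47.8 | 3 ; 7 | 42.5 | 12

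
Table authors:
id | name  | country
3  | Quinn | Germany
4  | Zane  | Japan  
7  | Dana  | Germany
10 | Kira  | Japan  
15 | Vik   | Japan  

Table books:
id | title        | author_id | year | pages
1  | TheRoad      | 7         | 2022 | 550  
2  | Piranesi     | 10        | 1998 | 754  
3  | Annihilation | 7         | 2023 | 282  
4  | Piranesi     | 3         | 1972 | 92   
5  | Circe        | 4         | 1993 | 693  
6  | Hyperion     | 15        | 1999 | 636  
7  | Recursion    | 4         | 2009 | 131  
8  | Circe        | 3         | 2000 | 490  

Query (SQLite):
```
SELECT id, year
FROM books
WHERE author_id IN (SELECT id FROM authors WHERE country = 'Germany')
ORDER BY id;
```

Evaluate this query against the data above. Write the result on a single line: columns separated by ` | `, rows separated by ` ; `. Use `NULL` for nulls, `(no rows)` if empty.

Inner query: authors.id where country = 'Germany'.
Outer: keep books rows whose author_id is in that set.
Inner query → {3, 7}

1 | 2022 ; 3 | 2023 ; 4 | 1972 ; 8 | 2000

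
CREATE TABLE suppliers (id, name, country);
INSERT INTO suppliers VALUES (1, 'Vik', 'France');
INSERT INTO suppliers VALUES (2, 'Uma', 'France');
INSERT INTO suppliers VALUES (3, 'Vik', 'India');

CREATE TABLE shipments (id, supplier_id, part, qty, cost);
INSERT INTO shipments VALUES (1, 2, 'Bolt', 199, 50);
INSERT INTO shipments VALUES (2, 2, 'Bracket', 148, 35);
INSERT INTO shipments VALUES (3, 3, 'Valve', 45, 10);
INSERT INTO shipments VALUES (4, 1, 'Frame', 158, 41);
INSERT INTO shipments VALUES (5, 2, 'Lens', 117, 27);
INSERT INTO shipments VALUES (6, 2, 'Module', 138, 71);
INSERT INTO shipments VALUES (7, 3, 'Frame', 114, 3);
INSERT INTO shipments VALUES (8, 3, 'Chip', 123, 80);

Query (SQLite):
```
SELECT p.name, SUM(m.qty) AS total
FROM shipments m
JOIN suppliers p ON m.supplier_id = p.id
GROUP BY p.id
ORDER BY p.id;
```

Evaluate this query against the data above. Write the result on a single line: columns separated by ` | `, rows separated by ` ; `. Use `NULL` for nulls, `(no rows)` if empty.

Join each shipments row to its suppliers via supplier_id.
Group joined rows by suppliers.id; compute SUM(m.qty) per group.
  1: ids {4} → SUM(m.qty)=158
  2: ids {1, 2, 5, 6} → SUM(m.qty)=602
  3: ids {3, 7, 8} → SUM(m.qty)=282

Vik | 158 ; Uma | 602 ; Vik | 282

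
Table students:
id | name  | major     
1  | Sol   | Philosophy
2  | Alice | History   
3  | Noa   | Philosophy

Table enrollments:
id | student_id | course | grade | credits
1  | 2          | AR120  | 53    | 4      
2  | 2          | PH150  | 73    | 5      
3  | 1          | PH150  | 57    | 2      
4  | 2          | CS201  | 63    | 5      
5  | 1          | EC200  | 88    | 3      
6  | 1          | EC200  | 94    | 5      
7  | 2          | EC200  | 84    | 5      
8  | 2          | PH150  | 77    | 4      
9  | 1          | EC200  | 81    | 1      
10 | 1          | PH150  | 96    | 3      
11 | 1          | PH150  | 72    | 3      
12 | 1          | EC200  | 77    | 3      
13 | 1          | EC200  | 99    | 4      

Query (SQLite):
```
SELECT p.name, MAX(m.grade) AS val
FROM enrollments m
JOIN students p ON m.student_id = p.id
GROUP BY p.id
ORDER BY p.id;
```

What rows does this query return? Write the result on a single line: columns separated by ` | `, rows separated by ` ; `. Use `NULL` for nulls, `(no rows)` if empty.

Sol | 99 ; Alice | 84

Join each enrollments row to its students via student_id.
Group joined rows by students.id; compute MAX(m.grade) per group.
  1: ids {3, 5, 6, 9, 10, 11, 12, 13} → MAX(m.grade)=99
  2: ids {1, 2, 4, 7, 8} → MAX(m.grade)=84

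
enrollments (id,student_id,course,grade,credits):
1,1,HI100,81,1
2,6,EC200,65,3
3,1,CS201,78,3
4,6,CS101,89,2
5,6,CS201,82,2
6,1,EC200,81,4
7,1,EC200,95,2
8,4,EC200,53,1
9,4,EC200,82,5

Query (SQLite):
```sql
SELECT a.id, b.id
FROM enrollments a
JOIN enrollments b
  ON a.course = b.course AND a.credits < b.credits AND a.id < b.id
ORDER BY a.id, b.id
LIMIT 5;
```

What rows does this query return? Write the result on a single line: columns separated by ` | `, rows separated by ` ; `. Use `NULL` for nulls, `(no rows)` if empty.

Pairs (a,b) with same course, a.credits < b.credits, a.id < b.id.
course groups: CS101:{4} CS201:{3,5} EC200:{2,6,7,8,9} HI100:{1}
Ordered by (a.id, b.id); first 5.

2 | 6 ; 2 | 9 ; 6 | 9 ; 7 | 9 ; 8 | 9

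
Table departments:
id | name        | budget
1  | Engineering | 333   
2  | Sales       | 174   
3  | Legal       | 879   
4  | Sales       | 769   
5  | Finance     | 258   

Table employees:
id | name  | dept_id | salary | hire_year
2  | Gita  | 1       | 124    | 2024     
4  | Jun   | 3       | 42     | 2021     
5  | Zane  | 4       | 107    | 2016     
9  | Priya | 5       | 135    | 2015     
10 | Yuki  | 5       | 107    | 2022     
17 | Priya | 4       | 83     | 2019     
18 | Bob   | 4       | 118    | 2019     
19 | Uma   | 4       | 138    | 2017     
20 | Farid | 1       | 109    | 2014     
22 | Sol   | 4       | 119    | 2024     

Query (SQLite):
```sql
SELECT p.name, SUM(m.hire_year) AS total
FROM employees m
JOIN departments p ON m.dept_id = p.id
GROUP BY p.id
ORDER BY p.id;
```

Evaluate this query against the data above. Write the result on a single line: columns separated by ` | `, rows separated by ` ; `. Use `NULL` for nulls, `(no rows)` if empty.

Engineering | 4038 ; Legal | 2021 ; Sales | 10095 ; Finance | 4037

Join each employees row to its departments via dept_id.
Group joined rows by departments.id; compute SUM(m.hire_year) per group.
  1: ids {2, 20} → SUM(m.hire_year)=4038
  3: ids {4} → SUM(m.hire_year)=2021
  4: ids {5, 17, 18, 19, 22} → SUM(m.hire_year)=10095
  5: ids {9, 10} → SUM(m.hire_year)=4037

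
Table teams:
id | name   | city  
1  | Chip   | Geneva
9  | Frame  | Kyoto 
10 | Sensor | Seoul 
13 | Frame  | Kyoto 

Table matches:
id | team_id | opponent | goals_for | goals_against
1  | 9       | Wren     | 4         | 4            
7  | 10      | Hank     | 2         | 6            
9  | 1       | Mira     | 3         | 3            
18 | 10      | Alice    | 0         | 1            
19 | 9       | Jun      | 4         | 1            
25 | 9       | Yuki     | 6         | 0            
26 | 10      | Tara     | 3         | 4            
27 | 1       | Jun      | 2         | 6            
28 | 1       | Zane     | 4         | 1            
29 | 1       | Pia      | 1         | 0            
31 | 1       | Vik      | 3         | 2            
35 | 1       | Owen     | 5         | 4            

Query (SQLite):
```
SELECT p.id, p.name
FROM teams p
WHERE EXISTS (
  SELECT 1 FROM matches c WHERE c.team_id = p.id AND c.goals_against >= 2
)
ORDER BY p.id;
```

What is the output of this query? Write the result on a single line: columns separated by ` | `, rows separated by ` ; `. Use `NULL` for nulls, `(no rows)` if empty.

1 | Chip ; 9 | Frame ; 10 | Sensor

For each teams row, check whether any matches with matching team_id has goals_against >= 2.
Keep rows where that is true.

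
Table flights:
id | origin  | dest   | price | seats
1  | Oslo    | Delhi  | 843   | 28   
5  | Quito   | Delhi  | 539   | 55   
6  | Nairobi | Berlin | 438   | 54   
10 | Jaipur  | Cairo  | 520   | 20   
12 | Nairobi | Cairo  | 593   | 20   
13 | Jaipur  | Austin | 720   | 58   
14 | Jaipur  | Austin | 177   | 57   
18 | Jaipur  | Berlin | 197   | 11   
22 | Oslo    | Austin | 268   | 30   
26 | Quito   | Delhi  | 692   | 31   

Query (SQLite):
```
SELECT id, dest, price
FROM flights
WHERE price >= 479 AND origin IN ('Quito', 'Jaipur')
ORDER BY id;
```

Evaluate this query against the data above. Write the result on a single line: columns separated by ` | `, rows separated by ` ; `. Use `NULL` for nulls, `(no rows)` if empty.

price >= 479: ids {1, 5, 10, 12, 13, 26}
origin IN ('Quito', 'Jaipur'): ids {5, 10, 13, 14, 18, 26}
Combine with AND.

5 | Delhi | 539 ; 10 | Cairo | 520 ; 13 | Austin | 720 ; 26 | Delhi | 692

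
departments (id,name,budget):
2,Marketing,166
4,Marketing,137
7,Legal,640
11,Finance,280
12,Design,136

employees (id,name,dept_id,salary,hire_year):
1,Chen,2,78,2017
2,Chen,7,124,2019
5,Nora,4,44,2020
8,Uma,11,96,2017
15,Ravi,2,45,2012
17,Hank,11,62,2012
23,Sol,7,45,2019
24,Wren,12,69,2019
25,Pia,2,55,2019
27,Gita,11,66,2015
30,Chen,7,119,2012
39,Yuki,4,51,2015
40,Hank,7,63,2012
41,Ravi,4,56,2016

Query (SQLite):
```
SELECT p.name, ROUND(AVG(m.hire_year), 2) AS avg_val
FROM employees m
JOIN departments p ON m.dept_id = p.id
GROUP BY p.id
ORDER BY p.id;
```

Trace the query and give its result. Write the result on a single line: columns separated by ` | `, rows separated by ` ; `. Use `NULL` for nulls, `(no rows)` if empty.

Join each employees row to its departments via dept_id.
Group joined rows by departments.id; compute ROUND(AVG(m.hire_year), 2) per group.
  2: ids {1, 15, 25} → ROUND(AVG(m.hire_year), 2)=2016
  4: ids {5, 39, 41} → ROUND(AVG(m.hire_year), 2)=2017
  7: ids {2, 23, 30, 40} → ROUND(AVG(m.hire_year), 2)=2015.5
  11: ids {8, 17, 27} → ROUND(AVG(m.hire_year), 2)=2014.67
  12: ids {24} → ROUND(AVG(m.hire_year), 2)=2019

Marketing | 2016 ; Marketing | 2017 ; Legal | 2015.5 ; Finance | 2014.67 ; Design | 2019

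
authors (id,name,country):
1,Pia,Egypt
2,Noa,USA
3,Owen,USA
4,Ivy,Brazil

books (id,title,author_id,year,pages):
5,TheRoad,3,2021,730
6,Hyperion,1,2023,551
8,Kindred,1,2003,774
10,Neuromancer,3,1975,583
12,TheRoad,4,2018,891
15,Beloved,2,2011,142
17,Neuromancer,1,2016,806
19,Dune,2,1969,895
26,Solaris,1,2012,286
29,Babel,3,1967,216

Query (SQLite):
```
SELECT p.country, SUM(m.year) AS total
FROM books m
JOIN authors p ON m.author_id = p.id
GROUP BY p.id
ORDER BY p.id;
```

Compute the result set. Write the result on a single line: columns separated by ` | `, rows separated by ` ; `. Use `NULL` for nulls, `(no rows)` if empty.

Egypt | 8054 ; USA | 3980 ; USA | 5963 ; Brazil | 2018

Join each books row to its authors via author_id.
Group joined rows by authors.id; compute SUM(m.year) per group.
  1: ids {6, 8, 17, 26} → SUM(m.year)=8054
  2: ids {15, 19} → SUM(m.year)=3980
  3: ids {5, 10, 29} → SUM(m.year)=5963
  4: ids {12} → SUM(m.year)=2018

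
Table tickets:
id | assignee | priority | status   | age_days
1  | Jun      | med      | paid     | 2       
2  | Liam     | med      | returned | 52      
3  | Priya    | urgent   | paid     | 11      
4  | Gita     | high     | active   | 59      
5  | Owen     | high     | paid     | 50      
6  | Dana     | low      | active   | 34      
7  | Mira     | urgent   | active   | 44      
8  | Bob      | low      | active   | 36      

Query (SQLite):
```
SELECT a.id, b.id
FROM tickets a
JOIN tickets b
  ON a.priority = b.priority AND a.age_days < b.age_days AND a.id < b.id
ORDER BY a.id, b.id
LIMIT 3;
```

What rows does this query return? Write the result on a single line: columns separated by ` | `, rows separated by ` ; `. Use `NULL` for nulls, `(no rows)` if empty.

1 | 2 ; 3 | 7 ; 6 | 8

Pairs (a,b) with same priority, a.age_days < b.age_days, a.id < b.id.
priority groups: high:{4,5} low:{6,8} med:{1,2} urgent:{3,7}
Ordered by (a.id, b.id); first 3.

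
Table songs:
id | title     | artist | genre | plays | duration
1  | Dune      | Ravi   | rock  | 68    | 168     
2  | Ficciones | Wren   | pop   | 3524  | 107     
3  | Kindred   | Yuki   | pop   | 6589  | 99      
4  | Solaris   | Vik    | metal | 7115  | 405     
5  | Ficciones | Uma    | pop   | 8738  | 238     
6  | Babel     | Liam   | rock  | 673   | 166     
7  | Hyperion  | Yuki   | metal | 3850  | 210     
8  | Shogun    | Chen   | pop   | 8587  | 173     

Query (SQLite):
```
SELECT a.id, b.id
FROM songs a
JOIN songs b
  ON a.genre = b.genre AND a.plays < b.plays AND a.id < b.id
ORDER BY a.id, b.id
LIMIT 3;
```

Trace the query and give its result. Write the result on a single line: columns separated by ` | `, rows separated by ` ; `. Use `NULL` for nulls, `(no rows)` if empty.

1 | 6 ; 2 | 3 ; 2 | 5

Pairs (a,b) with same genre, a.plays < b.plays, a.id < b.id.
genre groups: metal:{4,7} pop:{2,3,5,8} rock:{1,6}
Ordered by (a.id, b.id); first 3.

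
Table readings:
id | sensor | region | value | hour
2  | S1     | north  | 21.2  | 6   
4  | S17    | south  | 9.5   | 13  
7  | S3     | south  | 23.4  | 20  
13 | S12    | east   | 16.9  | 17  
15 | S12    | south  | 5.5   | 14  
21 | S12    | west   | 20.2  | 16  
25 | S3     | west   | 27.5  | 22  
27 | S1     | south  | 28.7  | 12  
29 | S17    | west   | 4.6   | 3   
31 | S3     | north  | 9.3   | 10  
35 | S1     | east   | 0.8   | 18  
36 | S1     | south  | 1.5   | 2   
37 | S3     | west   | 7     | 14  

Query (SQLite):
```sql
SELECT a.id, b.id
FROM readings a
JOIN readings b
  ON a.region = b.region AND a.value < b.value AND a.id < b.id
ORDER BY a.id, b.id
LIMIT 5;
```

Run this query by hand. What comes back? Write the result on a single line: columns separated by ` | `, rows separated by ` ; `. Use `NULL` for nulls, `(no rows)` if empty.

4 | 7 ; 4 | 27 ; 7 | 27 ; 15 | 27 ; 21 | 25

Pairs (a,b) with same region, a.value < b.value, a.id < b.id.
region groups: east:{13,35} north:{2,31} south:{4,7,15,27,36} west:{21,25,29,37}
Ordered by (a.id, b.id); first 5.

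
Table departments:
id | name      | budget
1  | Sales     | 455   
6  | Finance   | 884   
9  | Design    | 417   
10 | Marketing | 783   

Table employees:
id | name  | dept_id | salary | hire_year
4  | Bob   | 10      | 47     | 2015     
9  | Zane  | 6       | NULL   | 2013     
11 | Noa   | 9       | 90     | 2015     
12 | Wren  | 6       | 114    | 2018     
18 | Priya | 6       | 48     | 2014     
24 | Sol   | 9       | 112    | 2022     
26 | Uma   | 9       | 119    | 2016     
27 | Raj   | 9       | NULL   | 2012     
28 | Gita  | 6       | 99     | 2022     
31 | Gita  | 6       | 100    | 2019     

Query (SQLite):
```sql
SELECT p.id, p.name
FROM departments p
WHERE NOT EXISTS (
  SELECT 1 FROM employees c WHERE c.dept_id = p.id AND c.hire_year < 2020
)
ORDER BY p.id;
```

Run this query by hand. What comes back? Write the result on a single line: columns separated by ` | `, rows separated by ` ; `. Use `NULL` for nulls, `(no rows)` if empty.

1 | Sales

For each departments row, check whether any employees with matching dept_id has hire_year < 2020.
Keep rows where that is false.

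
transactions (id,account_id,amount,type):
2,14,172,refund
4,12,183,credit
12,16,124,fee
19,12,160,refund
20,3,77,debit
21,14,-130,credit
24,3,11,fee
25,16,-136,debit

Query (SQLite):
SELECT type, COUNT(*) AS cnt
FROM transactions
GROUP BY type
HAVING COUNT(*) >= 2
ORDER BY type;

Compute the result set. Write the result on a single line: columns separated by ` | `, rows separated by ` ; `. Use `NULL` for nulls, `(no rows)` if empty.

credit | 2 ; debit | 2 ; fee | 2 ; refund | 2

Partition transactions by type; compute COUNT(*) within each group.
HAVING: keep groups with count ≥ 2.
  credit: ids {4, 21} → COUNT(*)=2
  debit: ids {20, 25} → COUNT(*)=2
  fee: ids {12, 24} → COUNT(*)=2
  refund: ids {2, 19} → COUNT(*)=2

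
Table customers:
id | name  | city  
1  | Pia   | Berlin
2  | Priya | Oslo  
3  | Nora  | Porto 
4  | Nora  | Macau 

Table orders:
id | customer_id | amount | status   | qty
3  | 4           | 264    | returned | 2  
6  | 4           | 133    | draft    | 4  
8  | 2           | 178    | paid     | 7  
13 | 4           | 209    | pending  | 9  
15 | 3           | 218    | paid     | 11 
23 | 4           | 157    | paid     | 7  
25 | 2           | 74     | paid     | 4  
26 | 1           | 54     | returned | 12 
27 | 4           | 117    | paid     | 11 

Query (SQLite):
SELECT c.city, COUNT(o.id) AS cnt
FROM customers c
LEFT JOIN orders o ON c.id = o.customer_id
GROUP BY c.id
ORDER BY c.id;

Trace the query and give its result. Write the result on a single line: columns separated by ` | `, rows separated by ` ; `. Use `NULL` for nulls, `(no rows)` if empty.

Berlin | 1 ; Oslo | 2 ; Porto | 1 ; Macau | 5

LEFT JOIN keeps every customers row; unmatched ones get NULL for orders columns.
Group by customers.id and compute COUNT(o.id). COUNT(col) of an all-NULL group is 0.
  1: ids {26} → COUNT(o.id)=1
  2: ids {8, 25} → COUNT(o.id)=2
  3: ids {15} → COUNT(o.id)=1
  4: ids {3, 6, 13, 23, 27} → COUNT(o.id)=5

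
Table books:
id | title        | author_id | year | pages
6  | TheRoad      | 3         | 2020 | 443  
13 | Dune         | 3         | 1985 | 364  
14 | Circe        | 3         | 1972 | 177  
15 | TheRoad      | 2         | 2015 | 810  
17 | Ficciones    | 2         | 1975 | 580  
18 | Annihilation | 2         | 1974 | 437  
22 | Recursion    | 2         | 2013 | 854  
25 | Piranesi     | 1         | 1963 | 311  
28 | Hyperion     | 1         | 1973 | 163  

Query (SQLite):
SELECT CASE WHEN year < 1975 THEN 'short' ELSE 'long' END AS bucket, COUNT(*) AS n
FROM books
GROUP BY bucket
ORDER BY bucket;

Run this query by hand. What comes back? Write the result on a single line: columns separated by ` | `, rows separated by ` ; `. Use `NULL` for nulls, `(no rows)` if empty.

long | 5 ; short | 4

Bucket rows by year < 1975 → 'short' else 'long'; count each bucket.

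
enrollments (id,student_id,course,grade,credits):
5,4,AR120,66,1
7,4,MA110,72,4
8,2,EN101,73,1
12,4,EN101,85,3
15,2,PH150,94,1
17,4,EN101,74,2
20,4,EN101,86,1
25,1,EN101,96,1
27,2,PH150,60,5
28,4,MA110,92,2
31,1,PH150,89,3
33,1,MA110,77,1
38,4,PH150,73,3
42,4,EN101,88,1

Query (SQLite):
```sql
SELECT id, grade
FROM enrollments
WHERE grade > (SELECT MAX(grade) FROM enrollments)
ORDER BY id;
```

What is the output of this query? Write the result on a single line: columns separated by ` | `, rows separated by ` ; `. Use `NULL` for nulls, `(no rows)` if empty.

Scalar subquery: MAX(grade) over all enrollments rows = 96.
Keep rows where grade > that value.

(no rows)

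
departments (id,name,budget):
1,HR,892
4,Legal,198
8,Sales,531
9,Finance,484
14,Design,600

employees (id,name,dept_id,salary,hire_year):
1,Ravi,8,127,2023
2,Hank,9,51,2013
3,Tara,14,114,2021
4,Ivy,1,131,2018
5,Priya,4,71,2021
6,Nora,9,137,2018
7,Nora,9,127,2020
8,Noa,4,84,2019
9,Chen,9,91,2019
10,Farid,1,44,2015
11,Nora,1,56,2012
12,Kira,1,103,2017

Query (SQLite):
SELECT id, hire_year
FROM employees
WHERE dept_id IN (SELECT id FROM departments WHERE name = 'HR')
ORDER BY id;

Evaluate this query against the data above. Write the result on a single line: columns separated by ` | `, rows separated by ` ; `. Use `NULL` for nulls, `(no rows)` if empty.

4 | 2018 ; 10 | 2015 ; 11 | 2012 ; 12 | 2017

Inner query: departments.id where name = 'HR'.
Outer: keep employees rows whose dept_id is in that set.
Inner query → {1}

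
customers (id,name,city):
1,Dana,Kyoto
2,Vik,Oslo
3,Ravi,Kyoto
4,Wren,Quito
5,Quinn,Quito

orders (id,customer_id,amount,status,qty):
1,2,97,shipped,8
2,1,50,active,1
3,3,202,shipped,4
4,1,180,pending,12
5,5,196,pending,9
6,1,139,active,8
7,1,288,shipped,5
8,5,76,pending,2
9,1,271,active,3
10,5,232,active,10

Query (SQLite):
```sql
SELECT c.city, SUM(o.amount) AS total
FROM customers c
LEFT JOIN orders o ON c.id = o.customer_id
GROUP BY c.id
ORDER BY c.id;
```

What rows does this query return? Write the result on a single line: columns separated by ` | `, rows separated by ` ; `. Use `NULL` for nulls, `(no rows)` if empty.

LEFT JOIN keeps every customers row; unmatched ones get NULL for orders columns.
Group by customers.id and compute SUM(o.amount). SUM over an all-NULL group is NULL.
  1: ids {2, 4, 6, 7, 9} → SUM(o.amount)=928
  2: ids {1} → SUM(o.amount)=97
  3: ids {3} → SUM(o.amount)=202
  4: ids {—} → SUM(o.amount)=NULL
  5: ids {5, 8, 10} → SUM(o.amount)=504

Kyoto | 928 ; Oslo | 97 ; Kyoto | 202 ; Quito | NULL ; Quito | 504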